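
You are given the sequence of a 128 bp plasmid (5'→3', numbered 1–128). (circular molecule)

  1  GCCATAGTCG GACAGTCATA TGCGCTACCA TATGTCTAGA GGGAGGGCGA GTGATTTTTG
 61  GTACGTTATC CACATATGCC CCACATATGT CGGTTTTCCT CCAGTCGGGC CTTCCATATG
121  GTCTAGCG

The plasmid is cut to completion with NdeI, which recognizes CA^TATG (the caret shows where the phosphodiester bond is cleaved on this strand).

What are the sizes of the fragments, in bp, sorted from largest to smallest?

44, 31, 30, 12, 11 bp

NdeI sites (CATATG) start at positions 17, 29, 73, 84, 115.
NdeI cuts after base 2 of each site, so after positions 18, 30, 74, 85, 116.
Circular molecule, 5 cuts → 5 fragments:
  19–30 → 12 bp
  31–74 → 44 bp
  75–85 → 11 bp
  86–116 → 31 bp
  117–128 then 1–18 → 12 + 18 = 30 bp
Sorted largest to smallest: 44, 31, 30, 12, 11 bp.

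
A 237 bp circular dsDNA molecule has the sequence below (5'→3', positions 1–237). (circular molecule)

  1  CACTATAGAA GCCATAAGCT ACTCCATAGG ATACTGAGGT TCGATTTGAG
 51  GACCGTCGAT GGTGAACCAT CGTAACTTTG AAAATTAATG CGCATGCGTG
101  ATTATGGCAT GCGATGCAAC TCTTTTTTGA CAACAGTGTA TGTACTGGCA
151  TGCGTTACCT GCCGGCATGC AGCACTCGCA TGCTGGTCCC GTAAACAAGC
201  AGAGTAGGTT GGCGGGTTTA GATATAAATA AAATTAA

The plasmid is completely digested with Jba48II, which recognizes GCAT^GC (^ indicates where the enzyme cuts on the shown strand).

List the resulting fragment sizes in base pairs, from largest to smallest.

Jba48II sites (GCATGC) start at positions 92, 107, 148, 165, 178.
Jba48II cuts after base 4 of each site, so after positions 95, 110, 151, 168, 181.
Circular molecule, 5 cuts → 5 fragments:
  96–110 → 15 bp
  111–151 → 41 bp
  152–168 → 17 bp
  169–181 → 13 bp
  182–237 then 1–95 → 56 + 95 = 151 bp
Sorted largest to smallest: 151, 41, 17, 15, 13 bp.

151, 41, 17, 15, 13 bp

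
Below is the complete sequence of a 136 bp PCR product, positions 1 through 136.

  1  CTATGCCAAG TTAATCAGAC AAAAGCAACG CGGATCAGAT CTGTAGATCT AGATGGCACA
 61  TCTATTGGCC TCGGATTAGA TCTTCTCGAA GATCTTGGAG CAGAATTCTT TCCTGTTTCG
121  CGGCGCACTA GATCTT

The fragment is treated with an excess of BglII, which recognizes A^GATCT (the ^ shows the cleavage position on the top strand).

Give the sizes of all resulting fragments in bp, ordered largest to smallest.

BglII sites (AGATCT) start at positions 37, 45, 78, 90, 130.
BglII cuts after the first base of each site, so after positions 37, 45, 78, 90, 130.
Linear molecule, 5 cuts → 6 fragments:
  1–37 → 37 bp
  38–45 → 8 bp
  46–78 → 33 bp
  79–90 → 12 bp
  91–130 → 40 bp
  131–136 → 6 bp
Sorted largest to smallest: 40, 37, 33, 12, 8, 6 bp.

40, 37, 33, 12, 8, 6 bp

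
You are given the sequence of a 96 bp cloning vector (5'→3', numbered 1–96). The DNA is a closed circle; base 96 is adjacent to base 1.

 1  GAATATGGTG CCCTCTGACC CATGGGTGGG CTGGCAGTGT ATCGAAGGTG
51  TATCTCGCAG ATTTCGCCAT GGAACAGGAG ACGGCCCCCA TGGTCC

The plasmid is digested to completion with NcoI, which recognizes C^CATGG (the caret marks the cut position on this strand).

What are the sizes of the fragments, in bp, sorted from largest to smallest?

NcoI sites (CCATGG) start at positions 20, 67, 88.
NcoI cuts after the first base of each site, so after positions 20, 67, 88.
Circular molecule, 3 cuts → 3 fragments:
  21–67 → 47 bp
  68–88 → 21 bp
  89–96 then 1–20 → 8 + 20 = 28 bp
Sorted largest to smallest: 47, 28, 21 bp.

47, 28, 21 bp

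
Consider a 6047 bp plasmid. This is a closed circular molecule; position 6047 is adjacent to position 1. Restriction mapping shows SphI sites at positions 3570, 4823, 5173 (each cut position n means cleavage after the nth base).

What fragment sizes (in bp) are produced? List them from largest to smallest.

4444, 1253, 350 bp

Circular molecule, 3 cuts → 3 fragments:
  4823 − 3570 = 1253 bp
  5173 − 4823 = 350 bp
  wrap: 6047 − 5173 + 3570 = 4444 bp
Sorted largest to smallest: 4444, 1253, 350 bp.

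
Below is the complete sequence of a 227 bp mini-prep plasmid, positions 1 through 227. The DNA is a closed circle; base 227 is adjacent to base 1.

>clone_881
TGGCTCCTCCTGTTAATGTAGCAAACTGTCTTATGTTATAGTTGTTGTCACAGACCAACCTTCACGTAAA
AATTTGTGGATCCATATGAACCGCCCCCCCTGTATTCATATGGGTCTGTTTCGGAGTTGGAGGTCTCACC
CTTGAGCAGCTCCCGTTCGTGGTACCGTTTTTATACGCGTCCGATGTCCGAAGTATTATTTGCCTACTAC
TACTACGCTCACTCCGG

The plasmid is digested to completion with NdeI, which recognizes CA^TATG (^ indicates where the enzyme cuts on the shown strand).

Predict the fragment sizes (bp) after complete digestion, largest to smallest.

NdeI sites (CATATG) start at positions 83, 107.
NdeI cuts after base 2 of each site, so after positions 84, 108.
Circular molecule, 2 cuts → 2 fragments:
  85–108 → 24 bp
  109–227 then 1–84 → 119 + 84 = 203 bp
Sorted largest to smallest: 203, 24 bp.

203, 24 bp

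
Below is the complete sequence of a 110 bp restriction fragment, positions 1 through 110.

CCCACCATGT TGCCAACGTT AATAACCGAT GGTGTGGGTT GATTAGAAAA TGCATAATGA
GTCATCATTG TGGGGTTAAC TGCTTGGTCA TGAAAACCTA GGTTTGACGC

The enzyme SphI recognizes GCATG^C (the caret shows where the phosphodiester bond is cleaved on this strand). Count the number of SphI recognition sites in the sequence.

0

No occurrence of GCATGC is present in the sequence.
SphI does not cut: 0 sites.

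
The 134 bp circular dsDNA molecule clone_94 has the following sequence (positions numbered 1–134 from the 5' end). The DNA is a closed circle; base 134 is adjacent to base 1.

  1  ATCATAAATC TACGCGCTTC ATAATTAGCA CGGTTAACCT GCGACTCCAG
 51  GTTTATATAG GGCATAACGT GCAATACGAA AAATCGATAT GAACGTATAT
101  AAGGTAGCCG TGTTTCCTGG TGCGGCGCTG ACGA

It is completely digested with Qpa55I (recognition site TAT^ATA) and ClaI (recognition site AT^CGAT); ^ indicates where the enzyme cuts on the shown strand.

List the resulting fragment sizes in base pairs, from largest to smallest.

92, 28, 14 bp

Qpa55I sites (TATATA) start at positions 54, 96.
Qpa55I cuts after base 3 of each site, so after positions 56, 98.
The ClaI site (ATCGAT) starts at position 83.
ClaI cuts after base 2 of each site, so after position 84.
Combined cut positions: 56, 84, 98.
Circular molecule, 3 cuts → 3 fragments:
  57–84 → 28 bp
  85–98 → 14 bp
  99–134 then 1–56 → 36 + 56 = 92 bp
Sorted largest to smallest: 92, 28, 14 bp.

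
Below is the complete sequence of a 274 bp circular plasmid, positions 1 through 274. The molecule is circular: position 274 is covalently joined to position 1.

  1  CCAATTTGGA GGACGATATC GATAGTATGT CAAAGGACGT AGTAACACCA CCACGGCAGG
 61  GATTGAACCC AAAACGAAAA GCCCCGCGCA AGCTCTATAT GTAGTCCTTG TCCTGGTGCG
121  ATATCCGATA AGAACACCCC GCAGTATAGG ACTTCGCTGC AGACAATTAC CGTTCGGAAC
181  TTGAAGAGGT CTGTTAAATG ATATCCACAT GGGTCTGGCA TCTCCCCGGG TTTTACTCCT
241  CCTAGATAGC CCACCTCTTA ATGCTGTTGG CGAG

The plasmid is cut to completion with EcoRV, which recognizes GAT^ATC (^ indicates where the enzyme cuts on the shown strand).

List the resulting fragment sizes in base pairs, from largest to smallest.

EcoRV sites (GATATC) start at positions 15, 120, 200.
EcoRV cuts after base 3 of each site, so after positions 17, 122, 202.
Circular molecule, 3 cuts → 3 fragments:
  18–122 → 105 bp
  123–202 → 80 bp
  203–274 then 1–17 → 72 + 17 = 89 bp
Sorted largest to smallest: 105, 89, 80 bp.

105, 89, 80 bp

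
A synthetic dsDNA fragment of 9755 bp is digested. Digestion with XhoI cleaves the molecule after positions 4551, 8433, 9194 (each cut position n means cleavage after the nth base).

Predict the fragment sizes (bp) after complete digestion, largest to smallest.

4551, 3882, 761, 561 bp

Linear molecule, 3 cuts → 4 fragments:
  4551 − 0 = 4551 bp
  8433 − 4551 = 3882 bp
  9194 − 8433 = 761 bp
  9755 − 9194 = 561 bp
Sorted largest to smallest: 4551, 3882, 761, 561 bp.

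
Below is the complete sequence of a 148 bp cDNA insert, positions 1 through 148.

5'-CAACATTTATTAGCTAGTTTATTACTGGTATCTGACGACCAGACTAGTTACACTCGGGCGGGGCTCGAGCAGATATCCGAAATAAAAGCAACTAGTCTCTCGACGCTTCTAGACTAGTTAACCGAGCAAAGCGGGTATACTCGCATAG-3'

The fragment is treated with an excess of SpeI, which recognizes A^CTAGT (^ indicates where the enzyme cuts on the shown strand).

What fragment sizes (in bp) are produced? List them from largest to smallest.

48, 43, 35, 22 bp

SpeI sites (ACTAGT) start at positions 43, 91, 113.
SpeI cuts after the first base of each site, so after positions 43, 91, 113.
Linear molecule, 3 cuts → 4 fragments:
  1–43 → 43 bp
  44–91 → 48 bp
  92–113 → 22 bp
  114–148 → 35 bp
Sorted largest to smallest: 48, 43, 35, 22 bp.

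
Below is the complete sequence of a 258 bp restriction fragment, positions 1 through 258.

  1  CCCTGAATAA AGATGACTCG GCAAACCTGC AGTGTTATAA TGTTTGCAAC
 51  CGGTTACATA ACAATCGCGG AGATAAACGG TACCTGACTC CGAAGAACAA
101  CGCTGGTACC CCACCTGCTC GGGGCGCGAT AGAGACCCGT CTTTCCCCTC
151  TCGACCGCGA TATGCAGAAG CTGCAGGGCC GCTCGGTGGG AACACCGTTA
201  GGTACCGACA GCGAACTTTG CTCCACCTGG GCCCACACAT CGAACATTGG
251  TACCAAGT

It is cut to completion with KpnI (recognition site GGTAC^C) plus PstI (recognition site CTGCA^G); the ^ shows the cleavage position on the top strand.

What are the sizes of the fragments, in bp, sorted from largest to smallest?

KpnI sites (GGTACC) start at positions 79, 105, 201, 249.
KpnI cuts after base 5 of each site (before the last base), so after positions 83, 109, 205, 253.
PstI sites (CTGCAG) start at positions 27, 171.
PstI cuts after base 5 of each site (before the last base), so after positions 31, 175.
Combined cut positions: 31, 83, 109, 175, 205, 253.
Linear molecule, 6 cuts → 7 fragments:
  1–31 → 31 bp
  32–83 → 52 bp
  84–109 → 26 bp
  110–175 → 66 bp
  176–205 → 30 bp
  206–253 → 48 bp
  254–258 → 5 bp
Sorted largest to smallest: 66, 52, 48, 31, 30, 26, 5 bp.

66, 52, 48, 31, 30, 26, 5 bp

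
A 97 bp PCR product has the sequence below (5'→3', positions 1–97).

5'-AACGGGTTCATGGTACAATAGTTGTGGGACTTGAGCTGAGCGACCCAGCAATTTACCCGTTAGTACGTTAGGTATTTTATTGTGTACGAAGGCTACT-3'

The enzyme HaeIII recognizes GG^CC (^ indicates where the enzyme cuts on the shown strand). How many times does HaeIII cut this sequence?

0

No occurrence of GGCC is present in the sequence.
HaeIII does not cut: 0 sites.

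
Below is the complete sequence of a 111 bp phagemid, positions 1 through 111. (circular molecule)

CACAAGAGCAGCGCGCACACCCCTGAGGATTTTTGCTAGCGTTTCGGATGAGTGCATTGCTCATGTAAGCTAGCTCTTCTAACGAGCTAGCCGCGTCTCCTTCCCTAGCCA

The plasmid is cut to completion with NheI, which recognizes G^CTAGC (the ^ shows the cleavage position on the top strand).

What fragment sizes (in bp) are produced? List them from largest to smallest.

NheI sites (GCTAGC) start at positions 35, 69, 86.
NheI cuts after the first base of each site, so after positions 35, 69, 86.
Circular molecule, 3 cuts → 3 fragments:
  36–69 → 34 bp
  70–86 → 17 bp
  87–111 then 1–35 → 25 + 35 = 60 bp
Sorted largest to smallest: 60, 34, 17 bp.

60, 34, 17 bp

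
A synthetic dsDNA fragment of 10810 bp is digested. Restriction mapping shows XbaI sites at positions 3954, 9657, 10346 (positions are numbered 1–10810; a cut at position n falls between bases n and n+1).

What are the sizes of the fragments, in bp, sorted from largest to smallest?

5703, 3954, 689, 464 bp

Linear molecule, 3 cuts → 4 fragments:
  3954 − 0 = 3954 bp
  9657 − 3954 = 5703 bp
  10346 − 9657 = 689 bp
  10810 − 10346 = 464 bp
Sorted largest to smallest: 5703, 3954, 689, 464 bp.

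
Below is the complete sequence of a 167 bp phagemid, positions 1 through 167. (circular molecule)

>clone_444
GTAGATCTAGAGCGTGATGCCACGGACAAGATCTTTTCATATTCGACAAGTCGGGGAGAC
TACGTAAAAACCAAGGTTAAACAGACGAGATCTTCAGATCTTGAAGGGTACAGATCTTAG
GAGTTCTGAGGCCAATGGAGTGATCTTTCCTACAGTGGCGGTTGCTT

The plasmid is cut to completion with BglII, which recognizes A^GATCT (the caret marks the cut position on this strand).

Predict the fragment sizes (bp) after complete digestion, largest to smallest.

59, 58, 26, 16, 8 bp

BglII sites (AGATCT) start at positions 3, 29, 88, 96, 112.
BglII cuts after the first base of each site, so after positions 3, 29, 88, 96, 112.
Circular molecule, 5 cuts → 5 fragments:
  4–29 → 26 bp
  30–88 → 59 bp
  89–96 → 8 bp
  97–112 → 16 bp
  113–167 then 1–3 → 55 + 3 = 58 bp
Sorted largest to smallest: 59, 58, 26, 16, 8 bp.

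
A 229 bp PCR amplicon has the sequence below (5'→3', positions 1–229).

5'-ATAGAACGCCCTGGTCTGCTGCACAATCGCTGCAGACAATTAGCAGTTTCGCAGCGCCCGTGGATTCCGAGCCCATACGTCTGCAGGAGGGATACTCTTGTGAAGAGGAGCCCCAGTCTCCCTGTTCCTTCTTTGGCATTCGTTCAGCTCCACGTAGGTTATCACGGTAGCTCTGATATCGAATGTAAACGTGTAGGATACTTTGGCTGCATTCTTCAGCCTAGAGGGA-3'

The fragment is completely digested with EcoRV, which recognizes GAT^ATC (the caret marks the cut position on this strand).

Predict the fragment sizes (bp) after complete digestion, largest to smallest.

The EcoRV site (GATATC) starts at position 175.
EcoRV cuts after base 3 of each site, so after position 177.
Linear molecule, 1 cut → 2 fragments:
  1–177 → 177 bp
  178–229 → 52 bp
Sorted largest to smallest: 177, 52 bp.

177, 52 bp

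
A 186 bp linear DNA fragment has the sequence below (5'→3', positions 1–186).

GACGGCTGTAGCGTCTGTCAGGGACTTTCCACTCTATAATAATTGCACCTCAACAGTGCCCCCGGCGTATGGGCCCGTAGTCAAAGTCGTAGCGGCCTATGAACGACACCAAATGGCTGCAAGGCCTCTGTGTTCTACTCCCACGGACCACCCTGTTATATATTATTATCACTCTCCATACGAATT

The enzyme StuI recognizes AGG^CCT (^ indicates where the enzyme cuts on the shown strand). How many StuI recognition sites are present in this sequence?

AGGCCT occurs starting at position 122.
StuI cuts at 1 site.

1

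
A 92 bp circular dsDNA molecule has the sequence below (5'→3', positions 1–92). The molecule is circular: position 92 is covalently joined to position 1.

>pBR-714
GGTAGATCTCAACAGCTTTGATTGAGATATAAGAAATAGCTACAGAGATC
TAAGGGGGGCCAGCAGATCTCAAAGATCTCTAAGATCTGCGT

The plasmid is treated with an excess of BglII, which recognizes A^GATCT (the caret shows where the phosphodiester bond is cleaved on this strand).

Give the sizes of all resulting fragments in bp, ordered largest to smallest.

42, 19, 13, 9, 9 bp

BglII sites (AGATCT) start at positions 4, 46, 65, 74, 83.
BglII cuts after the first base of each site, so after positions 4, 46, 65, 74, 83.
Circular molecule, 5 cuts → 5 fragments:
  5–46 → 42 bp
  47–65 → 19 bp
  66–74 → 9 bp
  75–83 → 9 bp
  84–92 then 1–4 → 9 + 4 = 13 bp
Sorted largest to smallest: 42, 19, 13, 9, 9 bp.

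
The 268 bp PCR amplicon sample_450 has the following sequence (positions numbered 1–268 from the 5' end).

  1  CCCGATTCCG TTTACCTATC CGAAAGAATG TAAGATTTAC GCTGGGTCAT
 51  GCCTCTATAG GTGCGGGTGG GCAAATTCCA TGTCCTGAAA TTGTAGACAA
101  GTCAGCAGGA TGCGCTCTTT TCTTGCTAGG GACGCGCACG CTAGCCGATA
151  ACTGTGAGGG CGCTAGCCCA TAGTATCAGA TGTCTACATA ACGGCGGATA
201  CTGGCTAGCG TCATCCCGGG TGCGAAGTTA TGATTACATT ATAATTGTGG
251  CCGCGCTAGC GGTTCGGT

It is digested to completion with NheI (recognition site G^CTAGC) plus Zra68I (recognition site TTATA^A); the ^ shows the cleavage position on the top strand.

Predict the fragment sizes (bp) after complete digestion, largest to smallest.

NheI sites (GCTAGC) start at positions 140, 162, 204, 255.
NheI cuts after the first base of each site, so after positions 140, 162, 204, 255.
The Zra68I site (TTATAA) starts at position 239.
Zra68I cuts after base 5 of each site (before the last base), so after position 243.
Combined cut positions: 140, 162, 204, 243, 255.
Linear molecule, 5 cuts → 6 fragments:
  1–140 → 140 bp
  141–162 → 22 bp
  163–204 → 42 bp
  205–243 → 39 bp
  244–255 → 12 bp
  256–268 → 13 bp
Sorted largest to smallest: 140, 42, 39, 22, 13, 12 bp.

140, 42, 39, 22, 13, 12 bp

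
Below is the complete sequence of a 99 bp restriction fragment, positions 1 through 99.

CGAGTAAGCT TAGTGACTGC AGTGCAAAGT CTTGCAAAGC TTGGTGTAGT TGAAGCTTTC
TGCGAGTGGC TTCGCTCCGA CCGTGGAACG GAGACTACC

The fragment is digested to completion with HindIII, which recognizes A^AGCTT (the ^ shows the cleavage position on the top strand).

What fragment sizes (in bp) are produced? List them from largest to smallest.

46, 31, 16, 6 bp

HindIII sites (AAGCTT) start at positions 6, 37, 53.
HindIII cuts after the first base of each site, so after positions 6, 37, 53.
Linear molecule, 3 cuts → 4 fragments:
  1–6 → 6 bp
  7–37 → 31 bp
  38–53 → 16 bp
  54–99 → 46 bp
Sorted largest to smallest: 46, 31, 16, 6 bp.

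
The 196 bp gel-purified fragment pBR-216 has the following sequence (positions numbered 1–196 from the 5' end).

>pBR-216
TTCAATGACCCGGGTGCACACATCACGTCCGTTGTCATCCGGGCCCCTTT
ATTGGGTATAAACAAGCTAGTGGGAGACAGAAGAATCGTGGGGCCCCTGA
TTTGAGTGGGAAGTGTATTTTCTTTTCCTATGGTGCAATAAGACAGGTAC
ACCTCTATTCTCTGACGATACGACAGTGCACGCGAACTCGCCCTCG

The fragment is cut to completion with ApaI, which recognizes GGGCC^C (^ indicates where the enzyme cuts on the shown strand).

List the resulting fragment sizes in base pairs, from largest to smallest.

ApaI sites (GGGCCC) start at positions 41, 91.
ApaI cuts after base 5 of each site (before the last base), so after positions 45, 95.
Linear molecule, 2 cuts → 3 fragments:
  1–45 → 45 bp
  46–95 → 50 bp
  96–196 → 101 bp
Sorted largest to smallest: 101, 50, 45 bp.

101, 50, 45 bp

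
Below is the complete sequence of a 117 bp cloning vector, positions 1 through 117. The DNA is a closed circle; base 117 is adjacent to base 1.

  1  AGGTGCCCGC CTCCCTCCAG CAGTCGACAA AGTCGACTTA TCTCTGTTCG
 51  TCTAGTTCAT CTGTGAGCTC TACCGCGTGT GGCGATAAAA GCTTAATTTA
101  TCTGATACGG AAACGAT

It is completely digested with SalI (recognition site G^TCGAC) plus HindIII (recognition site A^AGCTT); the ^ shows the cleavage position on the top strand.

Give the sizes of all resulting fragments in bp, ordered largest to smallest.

57, 51, 9 bp

SalI sites (GTCGAC) start at positions 23, 32.
SalI cuts after the first base of each site, so after positions 23, 32.
The HindIII site (AAGCTT) starts at position 89.
HindIII cuts after the first base of each site, so after position 89.
Combined cut positions: 23, 32, 89.
Circular molecule, 3 cuts → 3 fragments:
  24–32 → 9 bp
  33–89 → 57 bp
  90–117 then 1–23 → 28 + 23 = 51 bp
Sorted largest to smallest: 57, 51, 9 bp.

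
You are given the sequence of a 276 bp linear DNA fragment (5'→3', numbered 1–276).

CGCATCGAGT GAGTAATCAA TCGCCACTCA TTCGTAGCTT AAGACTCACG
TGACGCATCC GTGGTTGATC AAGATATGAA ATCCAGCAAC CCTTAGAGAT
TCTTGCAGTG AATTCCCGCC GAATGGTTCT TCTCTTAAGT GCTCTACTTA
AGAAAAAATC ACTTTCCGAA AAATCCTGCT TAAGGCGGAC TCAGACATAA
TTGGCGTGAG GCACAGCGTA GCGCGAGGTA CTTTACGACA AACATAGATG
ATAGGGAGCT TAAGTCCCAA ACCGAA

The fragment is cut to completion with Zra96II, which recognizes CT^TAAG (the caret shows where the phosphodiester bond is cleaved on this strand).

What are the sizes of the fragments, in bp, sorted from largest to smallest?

Zra96II sites (CTTAAG) start at positions 38, 134, 147, 179, 259.
Zra96II cuts after base 2 of each site, so after positions 39, 135, 148, 180, 260.
Linear molecule, 5 cuts → 6 fragments:
  1–39 → 39 bp
  40–135 → 96 bp
  136–148 → 13 bp
  149–180 → 32 bp
  181–260 → 80 bp
  261–276 → 16 bp
Sorted largest to smallest: 96, 80, 39, 32, 16, 13 bp.

96, 80, 39, 32, 16, 13 bp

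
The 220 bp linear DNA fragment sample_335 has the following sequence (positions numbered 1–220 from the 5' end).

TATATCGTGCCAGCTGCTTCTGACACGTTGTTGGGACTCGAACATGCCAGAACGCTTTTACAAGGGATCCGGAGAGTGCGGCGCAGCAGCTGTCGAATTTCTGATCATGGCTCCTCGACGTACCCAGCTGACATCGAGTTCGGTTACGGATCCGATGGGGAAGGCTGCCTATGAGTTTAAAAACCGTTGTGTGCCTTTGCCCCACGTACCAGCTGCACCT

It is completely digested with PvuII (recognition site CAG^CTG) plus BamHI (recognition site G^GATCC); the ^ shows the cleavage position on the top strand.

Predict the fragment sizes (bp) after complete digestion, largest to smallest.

PvuII sites (CAGCTG) start at positions 11, 87, 125, 210.
PvuII cuts after base 3 of each site, so after positions 13, 89, 127, 212.
BamHI sites (GGATCC) start at positions 65, 148.
BamHI cuts after the first base of each site, so after positions 65, 148.
Combined cut positions: 13, 65, 89, 127, 148, 212.
Linear molecule, 6 cuts → 7 fragments:
  1–13 → 13 bp
  14–65 → 52 bp
  66–89 → 24 bp
  90–127 → 38 bp
  128–148 → 21 bp
  149–212 → 64 bp
  213–220 → 8 bp
Sorted largest to smallest: 64, 52, 38, 24, 21, 13, 8 bp.

64, 52, 38, 24, 21, 13, 8 bp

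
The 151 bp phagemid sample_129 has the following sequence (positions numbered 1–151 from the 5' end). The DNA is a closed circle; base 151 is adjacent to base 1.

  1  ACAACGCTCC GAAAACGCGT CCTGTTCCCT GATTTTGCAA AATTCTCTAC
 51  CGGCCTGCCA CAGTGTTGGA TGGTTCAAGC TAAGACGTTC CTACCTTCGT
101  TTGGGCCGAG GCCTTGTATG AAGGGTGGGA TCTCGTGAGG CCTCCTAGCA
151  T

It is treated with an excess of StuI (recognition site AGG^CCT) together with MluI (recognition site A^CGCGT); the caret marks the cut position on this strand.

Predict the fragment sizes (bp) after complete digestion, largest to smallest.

96, 29, 26 bp

StuI sites (AGGCCT) start at positions 109, 138.
StuI cuts after base 3 of each site, so after positions 111, 140.
The MluI site (ACGCGT) starts at position 15.
MluI cuts after the first base of each site, so after position 15.
Combined cut positions: 15, 111, 140.
Circular molecule, 3 cuts → 3 fragments:
  16–111 → 96 bp
  112–140 → 29 bp
  141–151 then 1–15 → 11 + 15 = 26 bp
Sorted largest to smallest: 96, 29, 26 bp.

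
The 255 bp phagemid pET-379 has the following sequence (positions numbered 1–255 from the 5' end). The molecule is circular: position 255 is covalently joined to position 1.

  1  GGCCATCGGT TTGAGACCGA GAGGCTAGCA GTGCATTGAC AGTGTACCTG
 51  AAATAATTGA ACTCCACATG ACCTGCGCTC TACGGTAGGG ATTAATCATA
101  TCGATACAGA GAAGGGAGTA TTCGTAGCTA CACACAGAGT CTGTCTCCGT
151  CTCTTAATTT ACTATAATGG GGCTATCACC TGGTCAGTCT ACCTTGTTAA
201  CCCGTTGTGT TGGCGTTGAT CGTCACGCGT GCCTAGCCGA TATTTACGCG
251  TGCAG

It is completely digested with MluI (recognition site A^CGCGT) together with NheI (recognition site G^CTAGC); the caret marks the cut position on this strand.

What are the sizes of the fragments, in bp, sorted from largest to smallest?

201, 33, 21 bp

MluI sites (ACGCGT) start at positions 225, 246.
MluI cuts after the first base of each site, so after positions 225, 246.
The NheI site (GCTAGC) starts at position 24.
NheI cuts after the first base of each site, so after position 24.
Combined cut positions: 24, 225, 246.
Circular molecule, 3 cuts → 3 fragments:
  25–225 → 201 bp
  226–246 → 21 bp
  247–255 then 1–24 → 9 + 24 = 33 bp
Sorted largest to smallest: 201, 33, 21 bp.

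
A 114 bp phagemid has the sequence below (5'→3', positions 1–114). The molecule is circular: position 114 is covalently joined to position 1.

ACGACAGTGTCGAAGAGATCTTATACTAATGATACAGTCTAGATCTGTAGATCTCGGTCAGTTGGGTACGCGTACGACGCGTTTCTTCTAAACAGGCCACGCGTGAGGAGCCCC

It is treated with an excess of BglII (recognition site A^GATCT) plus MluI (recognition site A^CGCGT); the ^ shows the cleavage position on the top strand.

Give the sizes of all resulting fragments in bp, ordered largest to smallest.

BglII sites (AGATCT) start at positions 16, 41, 49.
BglII cuts after the first base of each site, so after positions 16, 41, 49.
MluI sites (ACGCGT) start at positions 68, 77, 99.
MluI cuts after the first base of each site, so after positions 68, 77, 99.
Combined cut positions: 16, 41, 49, 68, 77, 99.
Circular molecule, 6 cuts → 6 fragments:
  17–41 → 25 bp
  42–49 → 8 bp
  50–68 → 19 bp
  69–77 → 9 bp
  78–99 → 22 bp
  100–114 then 1–16 → 15 + 16 = 31 bp
Sorted largest to smallest: 31, 25, 22, 19, 9, 8 bp.

31, 25, 22, 19, 9, 8 bp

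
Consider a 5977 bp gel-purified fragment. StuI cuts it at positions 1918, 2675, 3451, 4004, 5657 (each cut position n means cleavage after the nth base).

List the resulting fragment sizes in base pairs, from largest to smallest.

1918, 1653, 776, 757, 553, 320 bp

Linear molecule, 5 cuts → 6 fragments:
  1918 − 0 = 1918 bp
  2675 − 1918 = 757 bp
  3451 − 2675 = 776 bp
  4004 − 3451 = 553 bp
  5657 − 4004 = 1653 bp
  5977 − 5657 = 320 bp
Sorted largest to smallest: 1918, 1653, 776, 757, 553, 320 bp.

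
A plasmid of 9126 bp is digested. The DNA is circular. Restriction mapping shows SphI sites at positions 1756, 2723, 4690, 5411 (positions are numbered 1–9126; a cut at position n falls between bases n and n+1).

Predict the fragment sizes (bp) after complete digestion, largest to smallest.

5471, 1967, 967, 721 bp

Circular molecule, 4 cuts → 4 fragments:
  2723 − 1756 = 967 bp
  4690 − 2723 = 1967 bp
  5411 − 4690 = 721 bp
  wrap: 9126 − 5411 + 1756 = 5471 bp
Sorted largest to smallest: 5471, 1967, 967, 721 bp.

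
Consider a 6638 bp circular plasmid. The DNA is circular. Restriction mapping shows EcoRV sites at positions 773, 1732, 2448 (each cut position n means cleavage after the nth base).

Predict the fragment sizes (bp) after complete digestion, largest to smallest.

4963, 959, 716 bp

Circular molecule, 3 cuts → 3 fragments:
  1732 − 773 = 959 bp
  2448 − 1732 = 716 bp
  wrap: 6638 − 2448 + 773 = 4963 bp
Sorted largest to smallest: 4963, 959, 716 bp.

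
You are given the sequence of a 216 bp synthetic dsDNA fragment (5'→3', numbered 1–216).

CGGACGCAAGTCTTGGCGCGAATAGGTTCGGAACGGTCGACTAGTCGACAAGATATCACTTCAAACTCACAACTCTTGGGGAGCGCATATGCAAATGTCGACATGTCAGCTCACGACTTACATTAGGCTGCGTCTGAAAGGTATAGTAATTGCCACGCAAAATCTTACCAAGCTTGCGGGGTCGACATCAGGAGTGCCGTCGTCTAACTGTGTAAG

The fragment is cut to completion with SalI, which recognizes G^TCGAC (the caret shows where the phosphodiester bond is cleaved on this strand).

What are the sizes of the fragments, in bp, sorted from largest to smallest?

84, 53, 36, 35, 8 bp

SalI sites (GTCGAC) start at positions 36, 44, 97, 181.
SalI cuts after the first base of each site, so after positions 36, 44, 97, 181.
Linear molecule, 4 cuts → 5 fragments:
  1–36 → 36 bp
  37–44 → 8 bp
  45–97 → 53 bp
  98–181 → 84 bp
  182–216 → 35 bp
Sorted largest to smallest: 84, 53, 36, 35, 8 bp.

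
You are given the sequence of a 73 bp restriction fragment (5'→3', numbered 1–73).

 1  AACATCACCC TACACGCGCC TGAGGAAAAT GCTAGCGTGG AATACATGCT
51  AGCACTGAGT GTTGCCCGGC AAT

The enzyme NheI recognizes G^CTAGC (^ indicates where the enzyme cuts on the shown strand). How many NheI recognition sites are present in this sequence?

2

GCTAGC occurs starting at positions 31, 48.
NheI cuts at 2 sites.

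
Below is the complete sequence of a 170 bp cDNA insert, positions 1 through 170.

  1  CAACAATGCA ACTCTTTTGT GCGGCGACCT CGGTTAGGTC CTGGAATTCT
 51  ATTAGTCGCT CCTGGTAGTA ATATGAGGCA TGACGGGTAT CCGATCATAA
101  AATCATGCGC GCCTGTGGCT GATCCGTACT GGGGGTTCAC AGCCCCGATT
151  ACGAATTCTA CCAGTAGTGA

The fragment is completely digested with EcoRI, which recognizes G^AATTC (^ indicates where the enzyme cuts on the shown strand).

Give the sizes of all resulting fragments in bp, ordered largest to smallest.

109, 44, 17 bp

EcoRI sites (GAATTC) start at positions 44, 153.
EcoRI cuts after the first base of each site, so after positions 44, 153.
Linear molecule, 2 cuts → 3 fragments:
  1–44 → 44 bp
  45–153 → 109 bp
  154–170 → 17 bp
Sorted largest to smallest: 109, 44, 17 bp.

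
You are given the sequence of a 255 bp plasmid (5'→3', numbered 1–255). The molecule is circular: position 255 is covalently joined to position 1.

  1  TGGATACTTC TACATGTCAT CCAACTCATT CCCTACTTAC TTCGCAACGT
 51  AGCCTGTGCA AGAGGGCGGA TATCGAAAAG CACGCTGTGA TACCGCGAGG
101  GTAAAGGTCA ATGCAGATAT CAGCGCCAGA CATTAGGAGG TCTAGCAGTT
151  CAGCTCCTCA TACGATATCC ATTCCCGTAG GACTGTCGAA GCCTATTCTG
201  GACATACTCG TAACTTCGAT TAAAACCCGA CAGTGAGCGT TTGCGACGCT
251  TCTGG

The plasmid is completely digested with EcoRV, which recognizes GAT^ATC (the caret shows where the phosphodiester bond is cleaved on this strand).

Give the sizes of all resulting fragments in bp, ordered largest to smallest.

160, 48, 47 bp

EcoRV sites (GATATC) start at positions 69, 116, 164.
EcoRV cuts after base 3 of each site, so after positions 71, 118, 166.
Circular molecule, 3 cuts → 3 fragments:
  72–118 → 47 bp
  119–166 → 48 bp
  167–255 then 1–71 → 89 + 71 = 160 bp
Sorted largest to smallest: 160, 48, 47 bp.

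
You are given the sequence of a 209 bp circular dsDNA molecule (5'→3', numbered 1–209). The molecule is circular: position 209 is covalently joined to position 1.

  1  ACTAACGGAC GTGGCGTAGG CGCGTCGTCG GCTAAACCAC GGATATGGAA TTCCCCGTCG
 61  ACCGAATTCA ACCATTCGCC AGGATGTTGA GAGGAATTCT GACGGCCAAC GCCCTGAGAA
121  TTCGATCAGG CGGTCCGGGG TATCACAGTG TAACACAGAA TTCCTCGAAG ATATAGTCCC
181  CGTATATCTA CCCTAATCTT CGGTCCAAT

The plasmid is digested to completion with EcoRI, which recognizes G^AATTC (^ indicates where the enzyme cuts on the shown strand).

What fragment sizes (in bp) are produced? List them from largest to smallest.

EcoRI sites (GAATTC) start at positions 48, 64, 94, 118, 158.
EcoRI cuts after the first base of each site, so after positions 48, 64, 94, 118, 158.
Circular molecule, 5 cuts → 5 fragments:
  49–64 → 16 bp
  65–94 → 30 bp
  95–118 → 24 bp
  119–158 → 40 bp
  159–209 then 1–48 → 51 + 48 = 99 bp
Sorted largest to smallest: 99, 40, 30, 24, 16 bp.

99, 40, 30, 24, 16 bp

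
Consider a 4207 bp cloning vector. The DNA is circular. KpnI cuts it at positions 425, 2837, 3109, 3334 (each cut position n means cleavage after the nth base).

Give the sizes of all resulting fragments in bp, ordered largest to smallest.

2412, 1298, 272, 225 bp

Circular molecule, 4 cuts → 4 fragments:
  2837 − 425 = 2412 bp
  3109 − 2837 = 272 bp
  3334 − 3109 = 225 bp
  wrap: 4207 − 3334 + 425 = 1298 bp
Sorted largest to smallest: 2412, 1298, 272, 225 bp.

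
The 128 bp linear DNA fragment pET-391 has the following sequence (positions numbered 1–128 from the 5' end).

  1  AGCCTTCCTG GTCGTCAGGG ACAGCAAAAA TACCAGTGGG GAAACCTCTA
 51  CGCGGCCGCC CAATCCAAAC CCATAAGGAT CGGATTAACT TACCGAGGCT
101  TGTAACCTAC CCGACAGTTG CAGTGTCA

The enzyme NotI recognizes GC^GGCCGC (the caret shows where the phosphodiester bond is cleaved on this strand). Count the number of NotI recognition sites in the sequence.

GCGGCCGC occurs starting at position 52.
NotI cuts at 1 site.

1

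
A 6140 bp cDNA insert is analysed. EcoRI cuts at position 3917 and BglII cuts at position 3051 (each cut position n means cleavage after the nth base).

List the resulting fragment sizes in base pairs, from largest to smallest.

Combined cut positions (sorted): 3051, 3917.
Linear molecule, 2 cuts → 3 fragments:
  3051 − 0 = 3051 bp
  3917 − 3051 = 866 bp
  6140 − 3917 = 2223 bp
Sorted largest to smallest: 3051, 2223, 866 bp.

3051, 2223, 866 bp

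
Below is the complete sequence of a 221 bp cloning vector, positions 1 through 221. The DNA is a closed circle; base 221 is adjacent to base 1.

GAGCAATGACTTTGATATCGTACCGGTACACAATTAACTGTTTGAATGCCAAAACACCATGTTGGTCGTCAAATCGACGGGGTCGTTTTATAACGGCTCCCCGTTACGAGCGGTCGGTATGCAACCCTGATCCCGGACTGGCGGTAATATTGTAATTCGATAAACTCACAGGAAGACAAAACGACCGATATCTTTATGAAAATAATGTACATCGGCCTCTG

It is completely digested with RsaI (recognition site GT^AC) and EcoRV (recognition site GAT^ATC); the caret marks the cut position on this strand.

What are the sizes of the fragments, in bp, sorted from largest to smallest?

162, 29, 19, 6, 5 bp

RsaI sites (GTAC) start at positions 20, 26, 207.
RsaI cuts after base 2 of each site, so after positions 21, 27, 208.
EcoRV sites (GATATC) start at positions 14, 187.
EcoRV cuts after base 3 of each site, so after positions 16, 189.
Combined cut positions: 16, 21, 27, 189, 208.
Circular molecule, 5 cuts → 5 fragments:
  17–21 → 5 bp
  22–27 → 6 bp
  28–189 → 162 bp
  190–208 → 19 bp
  209–221 then 1–16 → 13 + 16 = 29 bp
Sorted largest to smallest: 162, 29, 19, 6, 5 bp.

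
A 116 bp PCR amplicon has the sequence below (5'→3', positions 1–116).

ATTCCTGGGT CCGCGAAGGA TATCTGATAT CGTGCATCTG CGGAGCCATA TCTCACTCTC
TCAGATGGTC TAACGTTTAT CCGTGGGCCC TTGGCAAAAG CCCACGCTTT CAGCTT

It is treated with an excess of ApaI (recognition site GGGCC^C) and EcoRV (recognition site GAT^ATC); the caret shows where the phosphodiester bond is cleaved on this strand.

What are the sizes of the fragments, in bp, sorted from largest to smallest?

61, 27, 21, 7 bp

The ApaI site (GGGCCC) starts at position 85.
ApaI cuts after base 5 of each site (before the last base), so after position 89.
EcoRV sites (GATATC) start at positions 19, 26.
EcoRV cuts after base 3 of each site, so after positions 21, 28.
Combined cut positions: 21, 28, 89.
Linear molecule, 3 cuts → 4 fragments:
  1–21 → 21 bp
  22–28 → 7 bp
  29–89 → 61 bp
  90–116 → 27 bp
Sorted largest to smallest: 61, 27, 21, 7 bp.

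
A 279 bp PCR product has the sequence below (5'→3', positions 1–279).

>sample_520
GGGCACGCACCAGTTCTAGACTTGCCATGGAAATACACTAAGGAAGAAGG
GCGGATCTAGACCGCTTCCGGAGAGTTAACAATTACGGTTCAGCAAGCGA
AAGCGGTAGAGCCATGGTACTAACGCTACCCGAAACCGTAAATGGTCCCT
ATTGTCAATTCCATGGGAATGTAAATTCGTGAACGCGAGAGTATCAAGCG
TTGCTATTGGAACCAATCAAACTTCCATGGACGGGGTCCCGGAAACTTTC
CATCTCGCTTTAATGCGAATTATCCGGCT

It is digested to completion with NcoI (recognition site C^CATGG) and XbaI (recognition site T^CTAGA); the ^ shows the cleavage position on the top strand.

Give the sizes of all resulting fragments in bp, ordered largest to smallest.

NcoI sites (CCATGG) start at positions 25, 112, 161, 225.
NcoI cuts after the first base of each site, so after positions 25, 112, 161, 225.
XbaI sites (TCTAGA) start at positions 15, 56.
XbaI cuts after the first base of each site, so after positions 15, 56.
Combined cut positions: 15, 25, 56, 112, 161, 225.
Linear molecule, 6 cuts → 7 fragments:
  1–15 → 15 bp
  16–25 → 10 bp
  26–56 → 31 bp
  57–112 → 56 bp
  113–161 → 49 bp
  162–225 → 64 bp
  226–279 → 54 bp
Sorted largest to smallest: 64, 56, 54, 49, 31, 15, 10 bp.

64, 56, 54, 49, 31, 15, 10 bp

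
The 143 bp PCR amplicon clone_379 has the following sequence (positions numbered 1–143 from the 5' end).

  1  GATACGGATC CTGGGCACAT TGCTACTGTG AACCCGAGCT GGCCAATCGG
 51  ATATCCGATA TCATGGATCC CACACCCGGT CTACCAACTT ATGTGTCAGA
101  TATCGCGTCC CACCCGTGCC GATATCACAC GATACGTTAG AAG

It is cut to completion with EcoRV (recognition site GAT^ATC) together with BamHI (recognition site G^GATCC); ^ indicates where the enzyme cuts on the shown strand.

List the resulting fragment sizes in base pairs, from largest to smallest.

EcoRV sites (GATATC) start at positions 50, 57, 99, 121.
EcoRV cuts after base 3 of each site, so after positions 52, 59, 101, 123.
BamHI sites (GGATCC) start at positions 6, 65.
BamHI cuts after the first base of each site, so after positions 6, 65.
Combined cut positions: 6, 52, 59, 65, 101, 123.
Linear molecule, 6 cuts → 7 fragments:
  1–6 → 6 bp
  7–52 → 46 bp
  53–59 → 7 bp
  60–65 → 6 bp
  66–101 → 36 bp
  102–123 → 22 bp
  124–143 → 20 bp
Sorted largest to smallest: 46, 36, 22, 20, 7, 6, 6 bp.

46, 36, 22, 20, 7, 6, 6 bp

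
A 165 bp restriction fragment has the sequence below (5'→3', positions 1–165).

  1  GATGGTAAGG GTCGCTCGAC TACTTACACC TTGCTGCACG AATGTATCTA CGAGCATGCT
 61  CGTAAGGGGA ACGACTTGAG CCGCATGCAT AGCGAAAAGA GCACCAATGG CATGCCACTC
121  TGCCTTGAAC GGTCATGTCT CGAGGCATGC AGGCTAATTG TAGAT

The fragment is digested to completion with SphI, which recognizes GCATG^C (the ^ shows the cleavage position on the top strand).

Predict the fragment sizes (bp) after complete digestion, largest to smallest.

SphI sites (GCATGC) start at positions 54, 83, 110, 145.
SphI cuts after base 5 of each site (before the last base), so after positions 58, 87, 114, 149.
Linear molecule, 4 cuts → 5 fragments:
  1–58 → 58 bp
  59–87 → 29 bp
  88–114 → 27 bp
  115–149 → 35 bp
  150–165 → 16 bp
Sorted largest to smallest: 58, 35, 29, 27, 16 bp.

58, 35, 29, 27, 16 bp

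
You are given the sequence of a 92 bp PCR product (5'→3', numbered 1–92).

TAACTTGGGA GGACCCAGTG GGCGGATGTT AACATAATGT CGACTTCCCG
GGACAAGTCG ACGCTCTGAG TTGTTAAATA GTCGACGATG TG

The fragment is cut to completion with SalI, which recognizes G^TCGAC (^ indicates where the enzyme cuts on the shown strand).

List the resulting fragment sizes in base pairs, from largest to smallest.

39, 24, 18, 11 bp

SalI sites (GTCGAC) start at positions 39, 57, 81.
SalI cuts after the first base of each site, so after positions 39, 57, 81.
Linear molecule, 3 cuts → 4 fragments:
  1–39 → 39 bp
  40–57 → 18 bp
  58–81 → 24 bp
  82–92 → 11 bp
Sorted largest to smallest: 39, 24, 18, 11 bp.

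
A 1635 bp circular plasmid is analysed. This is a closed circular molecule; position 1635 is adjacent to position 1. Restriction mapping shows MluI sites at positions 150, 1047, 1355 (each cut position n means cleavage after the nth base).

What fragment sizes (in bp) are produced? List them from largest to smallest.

897, 430, 308 bp

Circular molecule, 3 cuts → 3 fragments:
  1047 − 150 = 897 bp
  1355 − 1047 = 308 bp
  wrap: 1635 − 1355 + 150 = 430 bp
Sorted largest to smallest: 897, 430, 308 bp.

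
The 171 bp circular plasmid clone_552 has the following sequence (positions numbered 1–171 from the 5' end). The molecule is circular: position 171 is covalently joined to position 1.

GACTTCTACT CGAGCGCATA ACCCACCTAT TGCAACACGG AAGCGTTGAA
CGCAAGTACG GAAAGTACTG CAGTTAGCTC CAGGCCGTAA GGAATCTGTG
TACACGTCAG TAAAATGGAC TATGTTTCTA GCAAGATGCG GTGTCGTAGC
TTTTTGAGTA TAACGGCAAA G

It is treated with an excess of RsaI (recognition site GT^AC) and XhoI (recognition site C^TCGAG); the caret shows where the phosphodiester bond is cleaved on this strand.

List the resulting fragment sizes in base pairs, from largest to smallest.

79, 48, 35, 9 bp

RsaI sites (GTAC) start at positions 56, 65, 100.
RsaI cuts after base 2 of each site, so after positions 57, 66, 101.
The XhoI site (CTCGAG) starts at position 9.
XhoI cuts after the first base of each site, so after position 9.
Combined cut positions: 9, 57, 66, 101.
Circular molecule, 4 cuts → 4 fragments:
  10–57 → 48 bp
  58–66 → 9 bp
  67–101 → 35 bp
  102–171 then 1–9 → 70 + 9 = 79 bp
Sorted largest to smallest: 79, 48, 35, 9 bp.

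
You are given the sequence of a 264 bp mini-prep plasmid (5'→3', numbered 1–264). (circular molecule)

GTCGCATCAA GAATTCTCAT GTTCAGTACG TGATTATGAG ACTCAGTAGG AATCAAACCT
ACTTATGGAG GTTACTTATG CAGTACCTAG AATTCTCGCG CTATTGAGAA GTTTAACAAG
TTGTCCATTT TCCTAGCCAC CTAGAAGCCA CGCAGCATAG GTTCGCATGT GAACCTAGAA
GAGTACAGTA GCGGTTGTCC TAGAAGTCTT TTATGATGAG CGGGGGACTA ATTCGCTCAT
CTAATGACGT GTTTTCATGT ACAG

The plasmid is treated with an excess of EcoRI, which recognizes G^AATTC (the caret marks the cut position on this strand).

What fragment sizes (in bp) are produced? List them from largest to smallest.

185, 79 bp

EcoRI sites (GAATTC) start at positions 11, 90.
EcoRI cuts after the first base of each site, so after positions 11, 90.
Circular molecule, 2 cuts → 2 fragments:
  12–90 → 79 bp
  91–264 then 1–11 → 174 + 11 = 185 bp
Sorted largest to smallest: 185, 79 bp.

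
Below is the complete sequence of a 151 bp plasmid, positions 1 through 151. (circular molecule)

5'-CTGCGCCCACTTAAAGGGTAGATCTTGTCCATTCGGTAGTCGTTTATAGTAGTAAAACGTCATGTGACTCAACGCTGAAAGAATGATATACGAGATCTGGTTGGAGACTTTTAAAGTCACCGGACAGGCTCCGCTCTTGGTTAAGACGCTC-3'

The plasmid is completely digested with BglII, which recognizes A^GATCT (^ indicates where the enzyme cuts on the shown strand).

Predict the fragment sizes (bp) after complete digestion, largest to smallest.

BglII sites (AGATCT) start at positions 20, 93.
BglII cuts after the first base of each site, so after positions 20, 93.
Circular molecule, 2 cuts → 2 fragments:
  21–93 → 73 bp
  94–151 then 1–20 → 58 + 20 = 78 bp
Sorted largest to smallest: 78, 73 bp.

78, 73 bp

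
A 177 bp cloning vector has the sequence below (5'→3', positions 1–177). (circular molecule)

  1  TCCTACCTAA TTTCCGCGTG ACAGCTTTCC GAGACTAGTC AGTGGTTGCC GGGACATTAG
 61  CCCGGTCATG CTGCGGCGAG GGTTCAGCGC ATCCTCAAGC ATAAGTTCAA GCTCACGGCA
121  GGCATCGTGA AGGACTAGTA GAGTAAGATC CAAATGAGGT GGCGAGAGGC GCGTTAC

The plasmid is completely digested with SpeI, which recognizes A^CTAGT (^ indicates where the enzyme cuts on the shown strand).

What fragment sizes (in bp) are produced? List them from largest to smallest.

SpeI sites (ACTAGT) start at positions 34, 134.
SpeI cuts after the first base of each site, so after positions 34, 134.
Circular molecule, 2 cuts → 2 fragments:
  35–134 → 100 bp
  135–177 then 1–34 → 43 + 34 = 77 bp
Sorted largest to smallest: 100, 77 bp.

100, 77 bp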